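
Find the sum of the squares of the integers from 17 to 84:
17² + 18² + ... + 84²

Use ∑_{k=1}^{n} k² = n(n+1)(2n+1)/6, then subtract the first 16 terms.
∑_{k=1}^{84} k² = 84×85×169/6 = 201110
∑_{k=1}^{16} k² = 16×17×33/6 = 1496
∑_{k=17}^{84} k² = 201110 - 1496 = 199614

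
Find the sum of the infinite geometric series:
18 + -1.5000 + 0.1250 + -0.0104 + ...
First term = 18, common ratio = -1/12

For |r| < 1, S = a / (1 - r)
S = 18 / (1 - (-1/12))
S = 18 / (13/12)
S = 216/13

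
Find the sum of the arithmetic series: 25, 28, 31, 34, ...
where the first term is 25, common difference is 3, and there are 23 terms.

Sₙ = n/2 × (first + last)
Last term = a + (n-1)d = 25 + (23-1)×3 = 91
S_23 = 23/2 × (25 + 91)
S_23 = 23/2 × 116 = 1334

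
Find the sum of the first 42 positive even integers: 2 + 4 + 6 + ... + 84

Sum of first n even numbers = n(n+1)
= 42×43
= 1806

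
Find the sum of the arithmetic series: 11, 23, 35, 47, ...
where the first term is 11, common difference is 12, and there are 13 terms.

Sₙ = n/2 × (first + last)
Last term = a + (n-1)d = 11 + (13-1)×12 = 155
S_13 = 13/2 × (11 + 155)
S_13 = 13/2 × 166 = 1079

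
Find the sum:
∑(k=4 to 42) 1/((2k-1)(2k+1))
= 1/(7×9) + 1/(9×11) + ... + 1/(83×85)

Partial fractions: 1/((2k-1)(2k+1)) = (1/2)[1/(2k-1) - 1/(2k+1)]
The series telescopes:
= (1/2)[1/7 - 1/85]
= 39/595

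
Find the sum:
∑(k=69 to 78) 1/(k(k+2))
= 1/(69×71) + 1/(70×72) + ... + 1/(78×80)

Partial fractions: 1/(k(k+2)) = (1/2)[1/k - 1/(k+2)]
Telescoping leaves the first two and last two terms:
= (1/2)[1/69 + 1/70 - 1/79 - 1/80]
= 11051/6105120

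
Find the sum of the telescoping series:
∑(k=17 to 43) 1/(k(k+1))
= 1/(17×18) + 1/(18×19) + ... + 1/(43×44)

Partial fractions: 1/(k(k+1)) = 1/k - 1/(k+1)
The series telescopes:
= (1/17 - 1/18) + (1/18 - 1/19) + ... + (1/43 - 1/44)
= 1/17 - 1/44
= 27/748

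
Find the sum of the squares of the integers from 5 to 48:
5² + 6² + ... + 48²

Use ∑_{k=1}^{n} k² = n(n+1)(2n+1)/6, then subtract the first 4 terms.
∑_{k=1}^{48} k² = 48×49×97/6 = 38024
∑_{k=1}^{4} k² = 4×5×9/6 = 30
∑_{k=5}^{48} k² = 38024 - 30 = 37994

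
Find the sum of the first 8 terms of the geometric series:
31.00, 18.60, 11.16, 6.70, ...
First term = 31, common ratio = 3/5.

Sₙ = a(1 - rⁿ) / (1 - r)
S_8 = 31(1 - (3/5)^8) / (1 - (3/5))
S_8 = 31(1 - (6561/390625)) / (2/5)
S_8 = 5952992/78125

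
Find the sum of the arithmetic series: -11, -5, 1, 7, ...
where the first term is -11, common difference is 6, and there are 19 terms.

Sₙ = n/2 × (first + last)
Last term = a + (n-1)d = -11 + (19-1)×6 = 97
S_19 = 19/2 × (-11 + 97)
S_19 = 19/2 × 86 = 817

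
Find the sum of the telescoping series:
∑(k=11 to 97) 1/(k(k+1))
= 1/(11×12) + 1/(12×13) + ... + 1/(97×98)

Partial fractions: 1/(k(k+1)) = 1/k - 1/(k+1)
The series telescopes:
= (1/11 - 1/12) + (1/12 - 1/13) + ... + (1/97 - 1/98)
= 1/11 - 1/98
= 87/1078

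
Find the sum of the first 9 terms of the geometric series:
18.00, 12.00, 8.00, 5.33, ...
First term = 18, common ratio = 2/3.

Sₙ = a(1 - rⁿ) / (1 - r)
S_9 = 18(1 - (2/3)^9) / (1 - (2/3))
S_9 = 18(1 - (512/19683)) / (1/3)
S_9 = 38342/729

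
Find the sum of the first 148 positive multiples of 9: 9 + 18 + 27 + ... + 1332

Factor out 9: = 9(1 + 2 + ... + 148) = 9 × n(n+1)/2
= 9 × 148×149/2
= 9 × 11026
= 99234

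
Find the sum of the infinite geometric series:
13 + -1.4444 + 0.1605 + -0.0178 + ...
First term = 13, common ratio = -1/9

For |r| < 1, S = a / (1 - r)
S = 13 / (1 - (-1/9))
S = 13 / (10/9)
S = 117/10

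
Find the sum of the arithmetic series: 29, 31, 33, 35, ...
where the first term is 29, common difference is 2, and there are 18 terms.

Sₙ = n/2 × (first + last)
Last term = a + (n-1)d = 29 + (18-1)×2 = 63
S_18 = 18/2 × (29 + 63)
S_18 = 18/2 × 92 = 828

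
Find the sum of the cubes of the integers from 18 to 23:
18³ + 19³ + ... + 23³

Use ∑_{k=1}^{n} k³ = [n(n+1)/2]², then subtract the first 17 terms.
∑_{k=1}^{23} k³ = [23×24/2]² = 276² = 76176
∑_{k=1}^{17} k³ = [17×18/2]² = 153² = 23409
∑_{k=18}^{23} k³ = 76176 - 23409 = 52767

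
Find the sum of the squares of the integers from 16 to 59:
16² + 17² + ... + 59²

Use ∑_{k=1}^{n} k² = n(n+1)(2n+1)/6, then subtract the first 15 terms.
∑_{k=1}^{59} k² = 59×60×119/6 = 70210
∑_{k=1}^{15} k² = 15×16×31/6 = 1240
∑_{k=16}^{59} k² = 70210 - 1240 = 68970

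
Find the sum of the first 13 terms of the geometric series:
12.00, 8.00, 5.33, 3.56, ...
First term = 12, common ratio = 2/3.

Sₙ = a(1 - rⁿ) / (1 - r)
S_13 = 12(1 - (2/3)^13) / (1 - (2/3))
S_13 = 12(1 - (8192/1594323)) / (1/3)
S_13 = 6344524/177147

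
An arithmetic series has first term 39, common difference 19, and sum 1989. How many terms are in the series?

Using S = n/2 × [2a + (n-1)d]
1989 = n/2 × [2(39) + (n-1)(19)]
1989 = n/2 × [78 + 19n - 19]
3978 = n × [59 + 19n]
19n² + (59)n - 3978 = 0
Discriminant: Δ = (59)² - 4(19)(-3978) = 3481 + 302328 = 305809
√Δ = 553
n = [-(59) + √Δ] / (2·19) = (-59 + 553) / 38 = 494 / 38 = 13
(The negative root is discarded since n must be a positive integer.)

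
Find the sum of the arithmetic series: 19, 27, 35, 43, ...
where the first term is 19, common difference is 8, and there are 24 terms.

Sₙ = n/2 × (first + last)
Last term = a + (n-1)d = 19 + (24-1)×8 = 203
S_24 = 24/2 × (19 + 203)
S_24 = 24/2 × 222 = 2664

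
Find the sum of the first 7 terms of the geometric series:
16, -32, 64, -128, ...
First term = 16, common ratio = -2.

Sₙ = a(1 - rⁿ) / (1 - r)
S_7 = 16(1 - (-2)^7) / (1 - (-2))
S_7 = 16(1 - (-128)) / (3)
S_7 = 688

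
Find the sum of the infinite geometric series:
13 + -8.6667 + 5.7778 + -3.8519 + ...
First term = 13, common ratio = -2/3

For |r| < 1, S = a / (1 - r)
S = 13 / (1 - (-2/3))
S = 13 / (5/3)
S = 39/5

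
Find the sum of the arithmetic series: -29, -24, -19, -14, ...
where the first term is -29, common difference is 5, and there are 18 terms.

Sₙ = n/2 × (first + last)
Last term = a + (n-1)d = -29 + (18-1)×5 = 56
S_18 = 18/2 × (-29 + 56)
S_18 = 18/2 × 27 = 243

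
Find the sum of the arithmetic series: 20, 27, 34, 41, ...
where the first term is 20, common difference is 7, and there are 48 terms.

Sₙ = n/2 × (first + last)
Last term = a + (n-1)d = 20 + (48-1)×7 = 349
S_48 = 48/2 × (20 + 349)
S_48 = 48/2 × 369 = 8856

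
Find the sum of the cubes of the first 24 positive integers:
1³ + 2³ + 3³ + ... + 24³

Formula: ∑k³ = [n(n+1)/2]²
= [24×25/2]²
= 300²
= 90000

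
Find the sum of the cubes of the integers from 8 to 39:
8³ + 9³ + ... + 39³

Use ∑_{k=1}^{n} k³ = [n(n+1)/2]², then subtract the first 7 terms.
∑_{k=1}^{39} k³ = [39×40/2]² = 780² = 608400
∑_{k=1}^{7} k³ = [7×8/2]² = 28² = 784
∑_{k=8}^{39} k³ = 608400 - 784 = 607616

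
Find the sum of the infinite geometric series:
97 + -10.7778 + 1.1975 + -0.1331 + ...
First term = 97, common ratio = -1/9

For |r| < 1, S = a / (1 - r)
S = 97 / (1 - (-1/9))
S = 97 / (10/9)
S = 873/10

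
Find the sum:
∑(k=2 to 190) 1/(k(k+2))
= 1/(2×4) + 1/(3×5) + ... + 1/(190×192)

Partial fractions: 1/(k(k+2)) = (1/2)[1/k - 1/(k+2)]
Telescoping leaves the first two and last two terms:
= (1/2)[1/2 + 1/3 - 1/191 - 1/192]
= 10059/24448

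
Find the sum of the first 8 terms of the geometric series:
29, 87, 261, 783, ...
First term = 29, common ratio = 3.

Sₙ = a(1 - rⁿ) / (1 - r)
S_8 = 29(1 - 3^8) / (1 - 3)
S_8 = 29(1 - 6561) / (-2)
S_8 = 95120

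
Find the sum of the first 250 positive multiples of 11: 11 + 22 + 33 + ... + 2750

Factor out 11: = 11(1 + 2 + ... + 250) = 11 × n(n+1)/2
= 11 × 250×251/2
= 11 × 31375
= 345125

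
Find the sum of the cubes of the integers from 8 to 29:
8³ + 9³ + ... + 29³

Use ∑_{k=1}^{n} k³ = [n(n+1)/2]², then subtract the first 7 terms.
∑_{k=1}^{29} k³ = [29×30/2]² = 435² = 189225
∑_{k=1}^{7} k³ = [7×8/2]² = 28² = 784
∑_{k=8}^{29} k³ = 189225 - 784 = 188441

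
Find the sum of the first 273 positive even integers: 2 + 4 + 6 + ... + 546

Sum of first n even numbers = n(n+1)
= 273×274
= 74802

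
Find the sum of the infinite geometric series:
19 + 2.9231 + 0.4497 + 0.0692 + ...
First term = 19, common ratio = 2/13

For |r| < 1, S = a / (1 - r)
S = 19 / (1 - (2/13))
S = 19 / (11/13)
S = 247/11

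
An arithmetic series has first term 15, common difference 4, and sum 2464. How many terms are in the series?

Using S = n/2 × [2a + (n-1)d]
2464 = n/2 × [2(15) + (n-1)(4)]
2464 = n/2 × [30 + 4n - 4]
4928 = n × [26 + 4n]
4n² + (26)n - 4928 = 0
Discriminant: Δ = (26)² - 4(4)(-4928) = 676 + 78848 = 79524
√Δ = 282
n = [-(26) + √Δ] / (2·4) = (-26 + 282) / 8 = 256 / 8 = 32
(The negative root is discarded since n must be a positive integer.)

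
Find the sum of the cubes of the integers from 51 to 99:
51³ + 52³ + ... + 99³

Use ∑_{k=1}^{n} k³ = [n(n+1)/2]², then subtract the first 50 terms.
∑_{k=1}^{99} k³ = [99×100/2]² = 4950² = 24502500
∑_{k=1}^{50} k³ = [50×51/2]² = 1275² = 1625625
∑_{k=51}^{99} k³ = 24502500 - 1625625 = 22876875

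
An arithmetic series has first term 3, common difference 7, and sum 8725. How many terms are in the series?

Using S = n/2 × [2a + (n-1)d]
8725 = n/2 × [2(3) + (n-1)(7)]
8725 = n/2 × [6 + 7n - 7]
17450 = n × [-1 + 7n]
7n² + (-1)n - 17450 = 0
Discriminant: Δ = (-1)² - 4(7)(-17450) = 1 + 488600 = 488601
√Δ = 699
n = [-(-1) + √Δ] / (2·7) = (1 + 699) / 14 = 700 / 14 = 50
(The negative root is discarded since n must be a positive integer.)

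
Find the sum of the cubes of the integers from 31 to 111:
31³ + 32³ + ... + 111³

Use ∑_{k=1}^{n} k³ = [n(n+1)/2]², then subtract the first 30 terms.
∑_{k=1}^{111} k³ = [111×112/2]² = 6216² = 38638656
∑_{k=1}^{30} k³ = [30×31/2]² = 465² = 216225
∑_{k=31}^{111} k³ = 38638656 - 216225 = 38422431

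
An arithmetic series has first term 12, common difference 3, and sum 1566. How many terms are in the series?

Using S = n/2 × [2a + (n-1)d]
1566 = n/2 × [2(12) + (n-1)(3)]
1566 = n/2 × [24 + 3n - 3]
3132 = n × [21 + 3n]
3n² + (21)n - 3132 = 0
Discriminant: Δ = (21)² - 4(3)(-3132) = 441 + 37584 = 38025
√Δ = 195
n = [-(21) + √Δ] / (2·3) = (-21 + 195) / 6 = 174 / 6 = 29
(The negative root is discarded since n must be a positive integer.)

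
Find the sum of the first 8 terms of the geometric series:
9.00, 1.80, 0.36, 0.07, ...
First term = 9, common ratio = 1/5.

Sₙ = a(1 - rⁿ) / (1 - r)
S_8 = 9(1 - (1/5)^8) / (1 - (1/5))
S_8 = 9(1 - (1/390625)) / (4/5)
S_8 = 878904/78125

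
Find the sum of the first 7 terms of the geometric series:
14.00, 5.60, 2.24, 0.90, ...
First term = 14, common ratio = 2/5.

Sₙ = a(1 - rⁿ) / (1 - r)
S_7 = 14(1 - (2/5)^7) / (1 - (2/5))
S_7 = 14(1 - (128/78125)) / (3/5)
S_7 = 363986/15625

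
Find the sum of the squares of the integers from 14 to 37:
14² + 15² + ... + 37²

Use ∑_{k=1}^{n} k² = n(n+1)(2n+1)/6, then subtract the first 13 terms.
∑_{k=1}^{37} k² = 37×38×75/6 = 17575
∑_{k=1}^{13} k² = 13×14×27/6 = 819
∑_{k=14}^{37} k² = 17575 - 819 = 16756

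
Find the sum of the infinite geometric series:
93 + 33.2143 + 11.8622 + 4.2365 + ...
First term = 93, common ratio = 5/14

For |r| < 1, S = a / (1 - r)
S = 93 / (1 - (5/14))
S = 93 / (9/14)
S = 434/3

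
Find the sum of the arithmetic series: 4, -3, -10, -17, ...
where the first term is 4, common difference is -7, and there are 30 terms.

Sₙ = n/2 × (first + last)
Last term = a + (n-1)d = 4 + (30-1)×(-7) = -199
S_30 = 30/2 × (4 + (-199))
S_30 = 30/2 × (-195) = -2925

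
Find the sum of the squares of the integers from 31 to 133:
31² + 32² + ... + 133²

Use ∑_{k=1}^{n} k² = n(n+1)(2n+1)/6, then subtract the first 30 terms.
∑_{k=1}^{133} k² = 133×134×267/6 = 793079
∑_{k=1}^{30} k² = 30×31×61/6 = 9455
∑_{k=31}^{133} k² = 793079 - 9455 = 783624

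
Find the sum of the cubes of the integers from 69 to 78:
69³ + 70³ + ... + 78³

Use ∑_{k=1}^{n} k³ = [n(n+1)/2]², then subtract the first 68 terms.
∑_{k=1}^{78} k³ = [78×79/2]² = 3081² = 9492561
∑_{k=1}^{68} k³ = [68×69/2]² = 2346² = 5503716
∑_{k=69}^{78} k³ = 9492561 - 5503716 = 3988845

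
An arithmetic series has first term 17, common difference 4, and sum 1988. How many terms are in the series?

Using S = n/2 × [2a + (n-1)d]
1988 = n/2 × [2(17) + (n-1)(4)]
1988 = n/2 × [34 + 4n - 4]
3976 = n × [30 + 4n]
4n² + (30)n - 3976 = 0
Discriminant: Δ = (30)² - 4(4)(-3976) = 900 + 63616 = 64516
√Δ = 254
n = [-(30) + √Δ] / (2·4) = (-30 + 254) / 8 = 224 / 8 = 28
(The negative root is discarded since n must be a positive integer.)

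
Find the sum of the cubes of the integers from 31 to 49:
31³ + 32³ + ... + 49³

Use ∑_{k=1}^{n} k³ = [n(n+1)/2]², then subtract the first 30 terms.
∑_{k=1}^{49} k³ = [49×50/2]² = 1225² = 1500625
∑_{k=1}^{30} k³ = [30×31/2]² = 465² = 216225
∑_{k=31}^{49} k³ = 1500625 - 216225 = 1284400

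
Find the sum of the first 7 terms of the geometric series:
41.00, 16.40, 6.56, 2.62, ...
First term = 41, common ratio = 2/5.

Sₙ = a(1 - rⁿ) / (1 - r)
S_7 = 41(1 - (2/5)^7) / (1 - (2/5))
S_7 = 41(1 - (128/78125)) / (3/5)
S_7 = 1065959/15625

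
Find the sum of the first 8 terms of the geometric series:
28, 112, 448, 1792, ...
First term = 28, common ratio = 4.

Sₙ = a(1 - rⁿ) / (1 - r)
S_8 = 28(1 - 4^8) / (1 - 4)
S_8 = 28(1 - 65536) / (-3)
S_8 = 611660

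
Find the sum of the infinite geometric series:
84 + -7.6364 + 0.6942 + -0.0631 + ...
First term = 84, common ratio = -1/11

For |r| < 1, S = a / (1 - r)
S = 84 / (1 - (-1/11))
S = 84 / (12/11)
S = 77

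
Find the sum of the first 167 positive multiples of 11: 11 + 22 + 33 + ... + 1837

Factor out 11: = 11(1 + 2 + ... + 167) = 11 × n(n+1)/2
= 11 × 167×168/2
= 11 × 14028
= 154308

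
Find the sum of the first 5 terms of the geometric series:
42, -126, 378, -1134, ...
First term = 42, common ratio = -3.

Sₙ = a(1 - rⁿ) / (1 - r)
S_5 = 42(1 - (-3)^5) / (1 - (-3))
S_5 = 42(1 - (-243)) / (4)
S_5 = 2562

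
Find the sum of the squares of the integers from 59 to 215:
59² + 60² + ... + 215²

Use ∑_{k=1}^{n} k² = n(n+1)(2n+1)/6, then subtract the first 58 terms.
∑_{k=1}^{215} k² = 215×216×431/6 = 3335940
∑_{k=1}^{58} k² = 58×59×117/6 = 66729
∑_{k=59}^{215} k² = 3335940 - 66729 = 3269211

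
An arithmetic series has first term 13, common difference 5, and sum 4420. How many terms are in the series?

Using S = n/2 × [2a + (n-1)d]
4420 = n/2 × [2(13) + (n-1)(5)]
4420 = n/2 × [26 + 5n - 5]
8840 = n × [21 + 5n]
5n² + (21)n - 8840 = 0
Discriminant: Δ = (21)² - 4(5)(-8840) = 441 + 176800 = 177241
√Δ = 421
n = [-(21) + √Δ] / (2·5) = (-21 + 421) / 10 = 400 / 10 = 40
(The negative root is discarded since n must be a positive integer.)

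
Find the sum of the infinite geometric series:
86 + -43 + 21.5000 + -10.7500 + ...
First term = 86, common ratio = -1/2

For |r| < 1, S = a / (1 - r)
S = 86 / (1 - (-1/2))
S = 86 / (3/2)
S = 172/3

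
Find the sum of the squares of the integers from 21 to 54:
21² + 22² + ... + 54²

Use ∑_{k=1}^{n} k² = n(n+1)(2n+1)/6, then subtract the first 20 terms.
∑_{k=1}^{54} k² = 54×55×109/6 = 53955
∑_{k=1}^{20} k² = 20×21×41/6 = 2870
∑_{k=21}^{54} k² = 53955 - 2870 = 51085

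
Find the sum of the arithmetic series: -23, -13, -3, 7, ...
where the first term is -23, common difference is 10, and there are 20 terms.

Sₙ = n/2 × (first + last)
Last term = a + (n-1)d = -23 + (20-1)×10 = 167
S_20 = 20/2 × (-23 + 167)
S_20 = 20/2 × 144 = 1440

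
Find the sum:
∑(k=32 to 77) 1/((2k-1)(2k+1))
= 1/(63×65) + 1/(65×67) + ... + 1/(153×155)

Partial fractions: 1/((2k-1)(2k+1)) = (1/2)[1/(2k-1) - 1/(2k+1)]
The series telescopes:
= (1/2)[1/63 - 1/155]
= 46/9765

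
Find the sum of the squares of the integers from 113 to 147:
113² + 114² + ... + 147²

Use ∑_{k=1}^{n} k² = n(n+1)(2n+1)/6, then subtract the first 112 terms.
∑_{k=1}^{147} k² = 147×148×295/6 = 1069670
∑_{k=1}^{112} k² = 112×113×225/6 = 474600
∑_{k=113}^{147} k² = 1069670 - 474600 = 595070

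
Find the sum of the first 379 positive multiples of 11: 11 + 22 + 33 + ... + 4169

Factor out 11: = 11(1 + 2 + ... + 379) = 11 × n(n+1)/2
= 11 × 379×380/2
= 11 × 72010
= 792110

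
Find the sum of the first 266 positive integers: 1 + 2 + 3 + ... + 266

Formula: ∑k = n(n+1)/2
= 266×267/2
= 71022/2
= 35511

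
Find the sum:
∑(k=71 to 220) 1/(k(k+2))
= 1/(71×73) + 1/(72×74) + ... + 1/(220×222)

Partial fractions: 1/(k(k+2)) = (1/2)[1/k - 1/(k+2)]
Telescoping leaves the first two and last two terms:
= (1/2)[1/71 + 1/72 - 1/221 - 1/222]
= 791875/83601648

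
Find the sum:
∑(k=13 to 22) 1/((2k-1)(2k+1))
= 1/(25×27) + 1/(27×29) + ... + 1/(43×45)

Partial fractions: 1/((2k-1)(2k+1)) = (1/2)[1/(2k-1) - 1/(2k+1)]
The series telescopes:
= (1/2)[1/25 - 1/45]
= 2/225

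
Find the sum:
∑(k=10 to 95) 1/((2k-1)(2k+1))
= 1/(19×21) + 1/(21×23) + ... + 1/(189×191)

Partial fractions: 1/((2k-1)(2k+1)) = (1/2)[1/(2k-1) - 1/(2k+1)]
The series telescopes:
= (1/2)[1/19 - 1/191]
= 86/3629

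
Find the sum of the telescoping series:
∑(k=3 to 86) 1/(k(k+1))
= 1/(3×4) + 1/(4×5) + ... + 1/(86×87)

Partial fractions: 1/(k(k+1)) = 1/k - 1/(k+1)
The series telescopes:
= (1/3 - 1/4) + (1/4 - 1/5) + ... + (1/86 - 1/87)
= 1/3 - 1/87
= 28/87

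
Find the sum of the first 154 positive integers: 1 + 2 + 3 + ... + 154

Formula: ∑k = n(n+1)/2
= 154×155/2
= 23870/2
= 11935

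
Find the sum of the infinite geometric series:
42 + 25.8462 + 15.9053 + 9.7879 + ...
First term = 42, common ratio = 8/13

For |r| < 1, S = a / (1 - r)
S = 42 / (1 - (8/13))
S = 42 / (5/13)
S = 546/5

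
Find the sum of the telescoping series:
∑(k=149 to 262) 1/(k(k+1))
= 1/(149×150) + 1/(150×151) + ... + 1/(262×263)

Partial fractions: 1/(k(k+1)) = 1/k - 1/(k+1)
The series telescopes:
= (1/149 - 1/150) + (1/150 - 1/151) + ... + (1/262 - 1/263)
= 1/149 - 1/263
= 114/39187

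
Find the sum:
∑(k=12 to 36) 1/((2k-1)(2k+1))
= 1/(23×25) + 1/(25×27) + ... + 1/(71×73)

Partial fractions: 1/((2k-1)(2k+1)) = (1/2)[1/(2k-1) - 1/(2k+1)]
The series telescopes:
= (1/2)[1/23 - 1/73]
= 25/1679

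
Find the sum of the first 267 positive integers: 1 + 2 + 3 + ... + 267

Formula: ∑k = n(n+1)/2
= 267×268/2
= 71556/2
= 35778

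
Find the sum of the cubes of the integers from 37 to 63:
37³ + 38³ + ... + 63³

Use ∑_{k=1}^{n} k³ = [n(n+1)/2]², then subtract the first 36 terms.
∑_{k=1}^{63} k³ = [63×64/2]² = 2016² = 4064256
∑_{k=1}^{36} k³ = [36×37/2]² = 666² = 443556
∑_{k=37}^{63} k³ = 4064256 - 443556 = 3620700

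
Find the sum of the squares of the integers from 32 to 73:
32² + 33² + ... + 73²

Use ∑_{k=1}^{n} k² = n(n+1)(2n+1)/6, then subtract the first 31 terms.
∑_{k=1}^{73} k² = 73×74×147/6 = 132349
∑_{k=1}^{31} k² = 31×32×63/6 = 10416
∑_{k=32}^{73} k² = 132349 - 10416 = 121933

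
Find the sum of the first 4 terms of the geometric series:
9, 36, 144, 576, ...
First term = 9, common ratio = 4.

Sₙ = a(1 - rⁿ) / (1 - r)
S_4 = 9(1 - 4^4) / (1 - 4)
S_4 = 9(1 - 256) / (-3)
S_4 = 765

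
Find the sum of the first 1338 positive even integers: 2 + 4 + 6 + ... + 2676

Sum of first n even numbers = n(n+1)
= 1338×1339
= 1791582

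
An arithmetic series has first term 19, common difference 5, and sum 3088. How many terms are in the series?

Using S = n/2 × [2a + (n-1)d]
3088 = n/2 × [2(19) + (n-1)(5)]
3088 = n/2 × [38 + 5n - 5]
6176 = n × [33 + 5n]
5n² + (33)n - 6176 = 0
Discriminant: Δ = (33)² - 4(5)(-6176) = 1089 + 123520 = 124609
√Δ = 353
n = [-(33) + √Δ] / (2·5) = (-33 + 353) / 10 = 320 / 10 = 32
(The negative root is discarded since n must be a positive integer.)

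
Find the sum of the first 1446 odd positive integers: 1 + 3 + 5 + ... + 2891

Sum of first n odd numbers = n²
= 1446²
= 2090916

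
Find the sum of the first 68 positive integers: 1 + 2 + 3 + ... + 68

Formula: ∑k = n(n+1)/2
= 68×69/2
= 4692/2
= 2346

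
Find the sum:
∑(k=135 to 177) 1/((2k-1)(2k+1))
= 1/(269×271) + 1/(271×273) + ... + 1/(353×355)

Partial fractions: 1/((2k-1)(2k+1)) = (1/2)[1/(2k-1) - 1/(2k+1)]
The series telescopes:
= (1/2)[1/269 - 1/355]
= 43/95495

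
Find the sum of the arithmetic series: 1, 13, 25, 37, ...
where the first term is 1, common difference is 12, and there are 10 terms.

Sₙ = n/2 × (first + last)
Last term = a + (n-1)d = 1 + (10-1)×12 = 109
S_10 = 10/2 × (1 + 109)
S_10 = 10/2 × 110 = 550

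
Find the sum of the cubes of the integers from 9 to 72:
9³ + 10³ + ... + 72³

Use ∑_{k=1}^{n} k³ = [n(n+1)/2]², then subtract the first 8 terms.
∑_{k=1}^{72} k³ = [72×73/2]² = 2628² = 6906384
∑_{k=1}^{8} k³ = [8×9/2]² = 36² = 1296
∑_{k=9}^{72} k³ = 6906384 - 1296 = 6905088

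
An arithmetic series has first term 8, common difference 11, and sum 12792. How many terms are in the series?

Using S = n/2 × [2a + (n-1)d]
12792 = n/2 × [2(8) + (n-1)(11)]
12792 = n/2 × [16 + 11n - 11]
25584 = n × [5 + 11n]
11n² + (5)n - 25584 = 0
Discriminant: Δ = (5)² - 4(11)(-25584) = 25 + 1125696 = 1125721
√Δ = 1061
n = [-(5) + √Δ] / (2·11) = (-5 + 1061) / 22 = 1056 / 22 = 48
(The negative root is discarded since n must be a positive integer.)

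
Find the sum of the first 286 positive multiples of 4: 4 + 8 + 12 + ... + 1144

Factor out 4: = 4(1 + 2 + ... + 286) = 4 × n(n+1)/2
= 4 × 286×287/2
= 4 × 41041
= 164164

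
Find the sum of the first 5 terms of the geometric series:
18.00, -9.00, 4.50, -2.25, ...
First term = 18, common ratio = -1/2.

Sₙ = a(1 - rⁿ) / (1 - r)
S_5 = 18(1 - (-1/2)^5) / (1 - (-1/2))
S_5 = 18(1 - (-1/32)) / (3/2)
S_5 = 99/8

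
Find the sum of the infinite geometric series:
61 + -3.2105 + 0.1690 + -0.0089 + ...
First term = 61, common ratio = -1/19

For |r| < 1, S = a / (1 - r)
S = 61 / (1 - (-1/19))
S = 61 / (20/19)
S = 1159/20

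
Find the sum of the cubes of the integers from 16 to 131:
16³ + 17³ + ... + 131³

Use ∑_{k=1}^{n} k³ = [n(n+1)/2]², then subtract the first 15 terms.
∑_{k=1}^{131} k³ = [131×132/2]² = 8646² = 74753316
∑_{k=1}^{15} k³ = [15×16/2]² = 120² = 14400
∑_{k=16}^{131} k³ = 74753316 - 14400 = 74738916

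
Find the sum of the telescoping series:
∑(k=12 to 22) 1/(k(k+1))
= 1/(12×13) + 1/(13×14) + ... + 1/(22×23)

Partial fractions: 1/(k(k+1)) = 1/k - 1/(k+1)
The series telescopes:
= (1/12 - 1/13) + (1/13 - 1/14) + ... + (1/22 - 1/23)
= 1/12 - 1/23
= 11/276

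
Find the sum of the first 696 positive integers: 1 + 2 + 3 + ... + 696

Formula: ∑k = n(n+1)/2
= 696×697/2
= 485112/2
= 242556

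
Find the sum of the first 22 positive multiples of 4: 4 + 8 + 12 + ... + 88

Factor out 4: = 4(1 + 2 + ... + 22) = 4 × n(n+1)/2
= 4 × 22×23/2
= 4 × 253
= 1012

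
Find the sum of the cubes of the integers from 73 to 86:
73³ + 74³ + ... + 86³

Use ∑_{k=1}^{n} k³ = [n(n+1)/2]², then subtract the first 72 terms.
∑_{k=1}^{86} k³ = [86×87/2]² = 3741² = 13995081
∑_{k=1}^{72} k³ = [72×73/2]² = 2628² = 6906384
∑_{k=73}^{86} k³ = 13995081 - 6906384 = 7088697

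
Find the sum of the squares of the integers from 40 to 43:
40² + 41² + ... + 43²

Use ∑_{k=1}^{n} k² = n(n+1)(2n+1)/6, then subtract the first 39 terms.
∑_{k=1}^{43} k² = 43×44×87/6 = 27434
∑_{k=1}^{39} k² = 39×40×79/6 = 20540
∑_{k=40}^{43} k² = 27434 - 20540 = 6894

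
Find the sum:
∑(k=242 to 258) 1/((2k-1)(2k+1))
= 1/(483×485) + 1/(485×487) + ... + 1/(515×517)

Partial fractions: 1/((2k-1)(2k+1)) = (1/2)[1/(2k-1) - 1/(2k+1)]
The series telescopes:
= (1/2)[1/483 - 1/517]
= 17/249711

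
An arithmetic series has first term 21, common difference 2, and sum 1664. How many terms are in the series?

Using S = n/2 × [2a + (n-1)d]
1664 = n/2 × [2(21) + (n-1)(2)]
1664 = n/2 × [42 + 2n - 2]
3328 = n × [40 + 2n]
2n² + (40)n - 3328 = 0
Discriminant: Δ = (40)² - 4(2)(-3328) = 1600 + 26624 = 28224
√Δ = 168
n = [-(40) + √Δ] / (2·2) = (-40 + 168) / 4 = 128 / 4 = 32
(The negative root is discarded since n must be a positive integer.)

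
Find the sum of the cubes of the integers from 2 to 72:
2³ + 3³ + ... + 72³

Use ∑_{k=1}^{n} k³ = [n(n+1)/2]², then subtract the first 1 terms.
∑_{k=1}^{72} k³ = [72×73/2]² = 2628² = 6906384
∑_{k=1}^{1} k³ = [1×2/2]² = 1² = 1
∑_{k=2}^{72} k³ = 6906384 - 1 = 6906383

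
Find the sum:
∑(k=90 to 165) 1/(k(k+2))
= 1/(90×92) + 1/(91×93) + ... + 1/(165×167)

Partial fractions: 1/(k(k+2)) = (1/2)[1/k - 1/(k+2)]
Telescoping leaves the first two and last two terms:
= (1/2)[1/90 + 1/91 - 1/166 - 1/167]
= 572603/113521590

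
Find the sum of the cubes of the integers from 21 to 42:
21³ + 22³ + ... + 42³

Use ∑_{k=1}^{n} k³ = [n(n+1)/2]², then subtract the first 20 terms.
∑_{k=1}^{42} k³ = [42×43/2]² = 903² = 815409
∑_{k=1}^{20} k³ = [20×21/2]² = 210² = 44100
∑_{k=21}^{42} k³ = 815409 - 44100 = 771309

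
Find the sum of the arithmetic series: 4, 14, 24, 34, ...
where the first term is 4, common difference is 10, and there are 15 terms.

Sₙ = n/2 × (first + last)
Last term = a + (n-1)d = 4 + (15-1)×10 = 144
S_15 = 15/2 × (4 + 144)
S_15 = 15/2 × 148 = 1110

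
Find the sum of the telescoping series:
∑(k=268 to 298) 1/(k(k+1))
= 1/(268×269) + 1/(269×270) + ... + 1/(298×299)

Partial fractions: 1/(k(k+1)) = 1/k - 1/(k+1)
The series telescopes:
= (1/268 - 1/269) + (1/269 - 1/270) + ... + (1/298 - 1/299)
= 1/268 - 1/299
= 31/80132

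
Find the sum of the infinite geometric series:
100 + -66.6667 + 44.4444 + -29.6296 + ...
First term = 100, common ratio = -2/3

For |r| < 1, S = a / (1 - r)
S = 100 / (1 - (-2/3))
S = 100 / (5/3)
S = 60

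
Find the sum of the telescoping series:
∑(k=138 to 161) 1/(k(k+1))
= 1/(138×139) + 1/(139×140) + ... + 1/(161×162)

Partial fractions: 1/(k(k+1)) = 1/k - 1/(k+1)
The series telescopes:
= (1/138 - 1/139) + (1/139 - 1/140) + ... + (1/161 - 1/162)
= 1/138 - 1/162
= 2/1863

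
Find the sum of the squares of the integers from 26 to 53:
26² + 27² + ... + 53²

Use ∑_{k=1}^{n} k² = n(n+1)(2n+1)/6, then subtract the first 25 terms.
∑_{k=1}^{53} k² = 53×54×107/6 = 51039
∑_{k=1}^{25} k² = 25×26×51/6 = 5525
∑_{k=26}^{53} k² = 51039 - 5525 = 45514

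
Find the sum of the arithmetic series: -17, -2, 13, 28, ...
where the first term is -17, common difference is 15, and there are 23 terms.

Sₙ = n/2 × (first + last)
Last term = a + (n-1)d = -17 + (23-1)×15 = 313
S_23 = 23/2 × (-17 + 313)
S_23 = 23/2 × 296 = 3404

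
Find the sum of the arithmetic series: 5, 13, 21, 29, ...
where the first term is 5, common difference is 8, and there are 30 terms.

Sₙ = n/2 × (first + last)
Last term = a + (n-1)d = 5 + (30-1)×8 = 237
S_30 = 30/2 × (5 + 237)
S_30 = 30/2 × 242 = 3630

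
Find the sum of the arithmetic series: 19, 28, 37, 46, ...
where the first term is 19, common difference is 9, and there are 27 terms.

Sₙ = n/2 × (first + last)
Last term = a + (n-1)d = 19 + (27-1)×9 = 253
S_27 = 27/2 × (19 + 253)
S_27 = 27/2 × 272 = 3672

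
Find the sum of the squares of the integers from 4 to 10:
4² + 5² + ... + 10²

Use ∑_{k=1}^{n} k² = n(n+1)(2n+1)/6, then subtract the first 3 terms.
∑_{k=1}^{10} k² = 10×11×21/6 = 385
∑_{k=1}^{3} k² = 3×4×7/6 = 14
∑_{k=4}^{10} k² = 385 - 14 = 371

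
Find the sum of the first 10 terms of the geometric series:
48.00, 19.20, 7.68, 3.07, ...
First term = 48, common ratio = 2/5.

Sₙ = a(1 - rⁿ) / (1 - r)
S_10 = 48(1 - (2/5)^10) / (1 - (2/5))
S_10 = 48(1 - (1024/9765625)) / (3/5)
S_10 = 156233616/1953125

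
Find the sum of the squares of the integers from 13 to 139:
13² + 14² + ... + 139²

Use ∑_{k=1}^{n} k² = n(n+1)(2n+1)/6, then subtract the first 12 terms.
∑_{k=1}^{139} k² = 139×140×279/6 = 904890
∑_{k=1}^{12} k² = 12×13×25/6 = 650
∑_{k=13}^{139} k² = 904890 - 650 = 904240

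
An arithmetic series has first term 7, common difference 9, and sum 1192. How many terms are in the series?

Using S = n/2 × [2a + (n-1)d]
1192 = n/2 × [2(7) + (n-1)(9)]
1192 = n/2 × [14 + 9n - 9]
2384 = n × [5 + 9n]
9n² + (5)n - 2384 = 0
Discriminant: Δ = (5)² - 4(9)(-2384) = 25 + 85824 = 85849
√Δ = 293
n = [-(5) + √Δ] / (2·9) = (-5 + 293) / 18 = 288 / 18 = 16
(The negative root is discarded since n must be a positive integer.)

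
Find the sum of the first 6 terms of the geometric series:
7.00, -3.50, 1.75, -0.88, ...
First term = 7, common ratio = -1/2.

Sₙ = a(1 - rⁿ) / (1 - r)
S_6 = 7(1 - (-1/2)^6) / (1 - (-1/2))
S_6 = 7(1 - (1/64)) / (3/2)
S_6 = 147/32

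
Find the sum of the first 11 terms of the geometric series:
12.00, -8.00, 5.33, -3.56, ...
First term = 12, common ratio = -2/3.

Sₙ = a(1 - rⁿ) / (1 - r)
S_11 = 12(1 - (-2/3)^11) / (1 - (-2/3))
S_11 = 12(1 - (-2048/177147)) / (5/3)
S_11 = 143356/19683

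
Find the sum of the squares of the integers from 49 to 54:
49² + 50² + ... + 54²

Use ∑_{k=1}^{n} k² = n(n+1)(2n+1)/6, then subtract the first 48 terms.
∑_{k=1}^{54} k² = 54×55×109/6 = 53955
∑_{k=1}^{48} k² = 48×49×97/6 = 38024
∑_{k=49}^{54} k² = 53955 - 38024 = 15931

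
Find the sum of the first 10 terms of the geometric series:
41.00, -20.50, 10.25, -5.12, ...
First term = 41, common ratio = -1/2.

Sₙ = a(1 - rⁿ) / (1 - r)
S_10 = 41(1 - (-1/2)^10) / (1 - (-1/2))
S_10 = 41(1 - (1/1024)) / (3/2)
S_10 = 13981/512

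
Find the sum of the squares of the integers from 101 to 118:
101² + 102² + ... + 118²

Use ∑_{k=1}^{n} k² = n(n+1)(2n+1)/6, then subtract the first 100 terms.
∑_{k=1}^{118} k² = 118×119×237/6 = 554659
∑_{k=1}^{100} k² = 100×101×201/6 = 338350
∑_{k=101}^{118} k² = 554659 - 338350 = 216309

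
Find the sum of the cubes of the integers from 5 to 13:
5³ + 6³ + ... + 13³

Use ∑_{k=1}^{n} k³ = [n(n+1)/2]², then subtract the first 4 terms.
∑_{k=1}^{13} k³ = [13×14/2]² = 91² = 8281
∑_{k=1}^{4} k³ = [4×5/2]² = 10² = 100
∑_{k=5}^{13} k³ = 8281 - 100 = 8181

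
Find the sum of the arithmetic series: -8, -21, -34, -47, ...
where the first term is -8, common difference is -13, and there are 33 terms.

Sₙ = n/2 × (first + last)
Last term = a + (n-1)d = -8 + (33-1)×(-13) = -424
S_33 = 33/2 × (-8 + (-424))
S_33 = 33/2 × (-432) = -7128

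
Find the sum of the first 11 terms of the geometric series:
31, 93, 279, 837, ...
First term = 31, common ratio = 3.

Sₙ = a(1 - rⁿ) / (1 - r)
S_11 = 31(1 - 3^11) / (1 - 3)
S_11 = 31(1 - 177147) / (-2)
S_11 = 2745763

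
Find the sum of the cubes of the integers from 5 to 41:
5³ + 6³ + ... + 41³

Use ∑_{k=1}^{n} k³ = [n(n+1)/2]², then subtract the first 4 terms.
∑_{k=1}^{41} k³ = [41×42/2]² = 861² = 741321
∑_{k=1}^{4} k³ = [4×5/2]² = 10² = 100
∑_{k=5}^{41} k³ = 741321 - 100 = 741221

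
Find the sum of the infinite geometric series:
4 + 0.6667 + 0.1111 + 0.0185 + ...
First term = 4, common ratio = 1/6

For |r| < 1, S = a / (1 - r)
S = 4 / (1 - (1/6))
S = 4 / (5/6)
S = 24/5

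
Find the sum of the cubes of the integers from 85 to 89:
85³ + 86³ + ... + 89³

Use ∑_{k=1}^{n} k³ = [n(n+1)/2]², then subtract the first 84 terms.
∑_{k=1}^{89} k³ = [89×90/2]² = 4005² = 16040025
∑_{k=1}^{84} k³ = [84×85/2]² = 3570² = 12744900
∑_{k=85}^{89} k³ = 16040025 - 12744900 = 3295125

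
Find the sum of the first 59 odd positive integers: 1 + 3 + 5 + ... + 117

Sum of first n odd numbers = n²
= 59²
= 3481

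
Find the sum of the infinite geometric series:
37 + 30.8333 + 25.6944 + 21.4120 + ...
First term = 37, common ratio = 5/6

For |r| < 1, S = a / (1 - r)
S = 37 / (1 - (5/6))
S = 37 / (1/6)
S = 222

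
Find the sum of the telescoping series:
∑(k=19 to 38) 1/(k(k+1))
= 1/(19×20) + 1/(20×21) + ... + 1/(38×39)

Partial fractions: 1/(k(k+1)) = 1/k - 1/(k+1)
The series telescopes:
= (1/19 - 1/20) + (1/20 - 1/21) + ... + (1/38 - 1/39)
= 1/19 - 1/39
= 20/741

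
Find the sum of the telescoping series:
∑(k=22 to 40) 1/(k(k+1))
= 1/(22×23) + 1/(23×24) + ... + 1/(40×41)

Partial fractions: 1/(k(k+1)) = 1/k - 1/(k+1)
The series telescopes:
= (1/22 - 1/23) + (1/23 - 1/24) + ... + (1/40 - 1/41)
= 1/22 - 1/41
= 19/902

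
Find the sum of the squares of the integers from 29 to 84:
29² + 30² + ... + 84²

Use ∑_{k=1}^{n} k² = n(n+1)(2n+1)/6, then subtract the first 28 terms.
∑_{k=1}^{84} k² = 84×85×169/6 = 201110
∑_{k=1}^{28} k² = 28×29×57/6 = 7714
∑_{k=29}^{84} k² = 201110 - 7714 = 193396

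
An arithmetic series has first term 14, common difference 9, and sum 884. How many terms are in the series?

Using S = n/2 × [2a + (n-1)d]
884 = n/2 × [2(14) + (n-1)(9)]
884 = n/2 × [28 + 9n - 9]
1768 = n × [19 + 9n]
9n² + (19)n - 1768 = 0
Discriminant: Δ = (19)² - 4(9)(-1768) = 361 + 63648 = 64009
√Δ = 253
n = [-(19) + √Δ] / (2·9) = (-19 + 253) / 18 = 234 / 18 = 13
(The negative root is discarded since n must be a positive integer.)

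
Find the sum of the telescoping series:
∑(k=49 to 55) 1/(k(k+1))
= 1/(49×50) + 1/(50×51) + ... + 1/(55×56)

Partial fractions: 1/(k(k+1)) = 1/k - 1/(k+1)
The series telescopes:
= (1/49 - 1/50) + (1/50 - 1/51) + ... + (1/55 - 1/56)
= 1/49 - 1/56
= 1/392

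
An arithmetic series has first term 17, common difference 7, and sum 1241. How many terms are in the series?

Using S = n/2 × [2a + (n-1)d]
1241 = n/2 × [2(17) + (n-1)(7)]
1241 = n/2 × [34 + 7n - 7]
2482 = n × [27 + 7n]
7n² + (27)n - 2482 = 0
Discriminant: Δ = (27)² - 4(7)(-2482) = 729 + 69496 = 70225
√Δ = 265
n = [-(27) + √Δ] / (2·7) = (-27 + 265) / 14 = 238 / 14 = 17
(The negative root is discarded since n must be a positive integer.)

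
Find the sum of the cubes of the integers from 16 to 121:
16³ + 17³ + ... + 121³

Use ∑_{k=1}^{n} k³ = [n(n+1)/2]², then subtract the first 15 terms.
∑_{k=1}^{121} k³ = [121×122/2]² = 7381² = 54479161
∑_{k=1}^{15} k³ = [15×16/2]² = 120² = 14400
∑_{k=16}^{121} k³ = 54479161 - 14400 = 54464761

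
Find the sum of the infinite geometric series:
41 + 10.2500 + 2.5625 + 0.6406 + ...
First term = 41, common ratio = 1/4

For |r| < 1, S = a / (1 - r)
S = 41 / (1 - (1/4))
S = 41 / (3/4)
S = 164/3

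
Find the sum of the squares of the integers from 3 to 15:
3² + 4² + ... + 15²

Use ∑_{k=1}^{n} k² = n(n+1)(2n+1)/6, then subtract the first 2 terms.
∑_{k=1}^{15} k² = 15×16×31/6 = 1240
∑_{k=1}^{2} k² = 2×3×5/6 = 5
∑_{k=3}^{15} k² = 1240 - 5 = 1235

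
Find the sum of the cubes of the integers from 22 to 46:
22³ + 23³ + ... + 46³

Use ∑_{k=1}^{n} k³ = [n(n+1)/2]², then subtract the first 21 terms.
∑_{k=1}^{46} k³ = [46×47/2]² = 1081² = 1168561
∑_{k=1}^{21} k³ = [21×22/2]² = 231² = 53361
∑_{k=22}^{46} k³ = 1168561 - 53361 = 1115200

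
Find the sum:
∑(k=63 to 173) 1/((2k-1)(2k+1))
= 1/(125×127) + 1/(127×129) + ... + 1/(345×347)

Partial fractions: 1/((2k-1)(2k+1)) = (1/2)[1/(2k-1) - 1/(2k+1)]
The series telescopes:
= (1/2)[1/125 - 1/347]
= 111/43375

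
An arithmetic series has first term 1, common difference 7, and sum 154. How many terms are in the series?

Using S = n/2 × [2a + (n-1)d]
154 = n/2 × [2(1) + (n-1)(7)]
154 = n/2 × [2 + 7n - 7]
308 = n × [-5 + 7n]
7n² + (-5)n - 308 = 0
Discriminant: Δ = (-5)² - 4(7)(-308) = 25 + 8624 = 8649
√Δ = 93
n = [-(-5) + √Δ] / (2·7) = (5 + 93) / 14 = 98 / 14 = 7
(The negative root is discarded since n must be a positive integer.)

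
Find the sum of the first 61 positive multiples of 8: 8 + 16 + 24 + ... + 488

Factor out 8: = 8(1 + 2 + ... + 61) = 8 × n(n+1)/2
= 8 × 61×62/2
= 8 × 1891
= 15128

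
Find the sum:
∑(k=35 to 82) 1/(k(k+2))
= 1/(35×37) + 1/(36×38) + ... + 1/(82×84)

Partial fractions: 1/(k(k+2)) = (1/2)[1/k - 1/(k+2)]
Telescoping leaves the first two and last two terms:
= (1/2)[1/35 + 1/36 - 1/83 - 1/84]
= 121/7470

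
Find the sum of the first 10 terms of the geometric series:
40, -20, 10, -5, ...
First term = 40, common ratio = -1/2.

Sₙ = a(1 - rⁿ) / (1 - r)
S_10 = 40(1 - (-1/2)^10) / (1 - (-1/2))
S_10 = 40(1 - (1/1024)) / (3/2)
S_10 = 1705/64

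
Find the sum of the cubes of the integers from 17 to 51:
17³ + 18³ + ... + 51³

Use ∑_{k=1}^{n} k³ = [n(n+1)/2]², then subtract the first 16 terms.
∑_{k=1}^{51} k³ = [51×52/2]² = 1326² = 1758276
∑_{k=1}^{16} k³ = [16×17/2]² = 136² = 18496
∑_{k=17}^{51} k³ = 1758276 - 18496 = 1739780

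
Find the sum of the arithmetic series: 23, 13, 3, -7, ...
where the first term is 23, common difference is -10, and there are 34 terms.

Sₙ = n/2 × (first + last)
Last term = a + (n-1)d = 23 + (34-1)×(-10) = -307
S_34 = 34/2 × (23 + (-307))
S_34 = 34/2 × (-284) = -4828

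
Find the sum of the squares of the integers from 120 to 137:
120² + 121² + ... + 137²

Use ∑_{k=1}^{n} k² = n(n+1)(2n+1)/6, then subtract the first 119 terms.
∑_{k=1}^{137} k² = 137×138×275/6 = 866525
∑_{k=1}^{119} k² = 119×120×239/6 = 568820
∑_{k=120}^{137} k² = 866525 - 568820 = 297705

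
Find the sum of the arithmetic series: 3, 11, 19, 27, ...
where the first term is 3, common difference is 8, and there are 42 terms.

Sₙ = n/2 × (first + last)
Last term = a + (n-1)d = 3 + (42-1)×8 = 331
S_42 = 42/2 × (3 + 331)
S_42 = 42/2 × 334 = 7014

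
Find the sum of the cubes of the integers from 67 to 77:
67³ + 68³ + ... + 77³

Use ∑_{k=1}^{n} k³ = [n(n+1)/2]², then subtract the first 66 terms.
∑_{k=1}^{77} k³ = [77×78/2]² = 3003² = 9018009
∑_{k=1}^{66} k³ = [66×67/2]² = 2211² = 4888521
∑_{k=67}^{77} k³ = 9018009 - 4888521 = 4129488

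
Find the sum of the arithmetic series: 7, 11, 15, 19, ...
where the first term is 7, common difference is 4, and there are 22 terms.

Sₙ = n/2 × (first + last)
Last term = a + (n-1)d = 7 + (22-1)×4 = 91
S_22 = 22/2 × (7 + 91)
S_22 = 22/2 × 98 = 1078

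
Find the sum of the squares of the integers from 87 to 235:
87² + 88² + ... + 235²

Use ∑_{k=1}^{n} k² = n(n+1)(2n+1)/6, then subtract the first 86 terms.
∑_{k=1}^{235} k² = 235×236×471/6 = 4353610
∑_{k=1}^{86} k² = 86×87×173/6 = 215731
∑_{k=87}^{235} k² = 4353610 - 215731 = 4137879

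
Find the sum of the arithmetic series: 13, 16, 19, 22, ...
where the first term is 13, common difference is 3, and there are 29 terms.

Sₙ = n/2 × (first + last)
Last term = a + (n-1)d = 13 + (29-1)×3 = 97
S_29 = 29/2 × (13 + 97)
S_29 = 29/2 × 110 = 1595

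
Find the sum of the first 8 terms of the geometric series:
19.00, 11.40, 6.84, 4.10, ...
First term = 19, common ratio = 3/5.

Sₙ = a(1 - rⁿ) / (1 - r)
S_8 = 19(1 - (3/5)^8) / (1 - (3/5))
S_8 = 19(1 - (6561/390625)) / (2/5)
S_8 = 3648608/78125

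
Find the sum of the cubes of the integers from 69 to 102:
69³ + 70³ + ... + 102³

Use ∑_{k=1}^{n} k³ = [n(n+1)/2]², then subtract the first 68 terms.
∑_{k=1}^{102} k³ = [102×103/2]² = 5253² = 27594009
∑_{k=1}^{68} k³ = [68×69/2]² = 2346² = 5503716
∑_{k=69}^{102} k³ = 27594009 - 5503716 = 22090293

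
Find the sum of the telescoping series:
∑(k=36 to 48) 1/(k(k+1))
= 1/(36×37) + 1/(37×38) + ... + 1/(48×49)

Partial fractions: 1/(k(k+1)) = 1/k - 1/(k+1)
The series telescopes:
= (1/36 - 1/37) + (1/37 - 1/38) + ... + (1/48 - 1/49)
= 1/36 - 1/49
= 13/1764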